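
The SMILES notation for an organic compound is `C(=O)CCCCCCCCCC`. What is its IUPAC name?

The longest carbon chain that includes the –CHO group has 11 carbons, so the parent hydride is undecane.
The principal characteristic group is an aldehyde (terminal –CHO), named with the suffix -al.
Number the chain so that the aldehyde carbon is C-1 by definition.
The name is undecanal.

undecanal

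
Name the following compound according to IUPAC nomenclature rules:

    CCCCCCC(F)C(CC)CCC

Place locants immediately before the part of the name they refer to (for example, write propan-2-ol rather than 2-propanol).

4-ethyl-5-fluoroundecane

The longest carbon chain is 11 atoms: the parent is undecane.
Number the chain so that the substituent locant set {4,5} is lower than {7,8} at the first point of difference.
This places an ethyl group at C-4; a fluoro group at C-5.
Substituent prefixes are cited in alphabetical order (multiplying prefixes like di-/tri- are ignored for ordering).
The name is 4-ethyl-5-fluoroundecane.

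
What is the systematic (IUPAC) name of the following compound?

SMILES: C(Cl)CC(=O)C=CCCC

1-chlorooct-4-en-3-one

The longest carbon chain that includes the carbonyl and the multiple bond has 8 carbons, so the parent hydride is octane.
The principal characteristic group is a ketone (C=O on an internal carbon), named with the suffix -one.
A C=C double bond in the chain gives the infix -ene-.
Number the chain so that numbering from this end puts the carbonyl group at C-3 rather than C-6.
This places the carbonyl at C-3; the double bond between C-4 and C-5; a chloro group at C-1.
The name is 1-chlorooct-4-en-3-one.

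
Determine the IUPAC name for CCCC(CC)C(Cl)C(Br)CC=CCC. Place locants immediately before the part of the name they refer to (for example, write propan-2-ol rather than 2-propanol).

The longest chain bearing the multiple bond is 11 carbons long (undecane).
The chain contains a C=C double bond, so the unsaturation ending is -ene.
Number the chain so that numbering from this end puts the double bond at C-3 rather than C-8.
This places the double bond between C-3 and C-4; a bromo group at C-6; a chloro group at C-7; an ethyl group at C-8.
The substituents are ordered alphabetically, ignoring any di-/tri- multipliers.
Putting it together: 6-bromo-7-chloro-8-ethylundec-3-ene.

6-bromo-7-chloro-8-ethylundec-3-ene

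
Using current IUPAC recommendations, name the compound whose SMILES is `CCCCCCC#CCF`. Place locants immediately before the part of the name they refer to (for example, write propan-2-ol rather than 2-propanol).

1-fluoronon-2-yne

The longest carbon chain that includes the multiple bond has 9 carbons, so the parent hydride is nonane.
A C≡C triple bond in the chain gives the infix -yne-.
Number the chain so that numbering from this end puts the triple bond at C-2 rather than C-7.
That gives the triple bond between C-2 and C-3; a fluoro group at C-1.
Putting it together: 1-fluoronon-2-yne.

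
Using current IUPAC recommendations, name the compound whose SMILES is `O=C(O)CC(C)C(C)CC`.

Counting along the main chain through the –COOH group gives 6 carbons: the parent is hexane.
A carboxylic acid (terminal –COOH) is the principal characteristic group, giving the suffix -oic acid.
The numbering direction is chosen so that the carboxylic acid carbon is C-1 by definition.
This places methyl groups at C-3 and C-4.
Putting it together: 3,4-dimethylhexanoic acid.

3,4-dimethylhexanoic acid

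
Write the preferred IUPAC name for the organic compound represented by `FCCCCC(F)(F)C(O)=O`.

2,2,6-trifluorohexanoic acid

The longest chain bearing the –COOH group is 6 carbons long (hexane).
The principal characteristic group is a carboxylic acid (terminal –COOH), named with the suffix -oic acid.
Number the chain so that the carboxylic acid carbon is C-1 by definition.
With this numbering: fluoro groups at C-2 (×2) and C-6.
The name is 2,2,6-trifluorohexanoic acid.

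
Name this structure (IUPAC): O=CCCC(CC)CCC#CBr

Counting along the main chain through the –CHO group and the multiple bond gives 8 carbons: the parent is octane.
An aldehyde (terminal –CHO) is the principal characteristic group, giving the suffix -al.
A C≡C triple bond in the chain gives the infix -yne-.
Choose the numbering such that the aldehyde carbon is C-1 by definition.
That gives the triple bond between C-7 and C-8; a bromo group at C-8; an ethyl group at C-4.
The substituents are ordered alphabetically, ignoring any di-/tri- multipliers.
Putting it together: 8-bromo-4-ethyloct-7-ynal.

8-bromo-4-ethyloct-7-ynal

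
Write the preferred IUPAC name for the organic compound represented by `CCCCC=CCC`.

oct-3-ene

Counting along the main chain through the multiple bond gives 8 carbons: the parent is octane.
A C=C double bond in the chain gives the infix -ene-.
The numbering direction is chosen so that numbering from this end puts the double bond at C-3 rather than C-5.
With this numbering: the double bond between C-3 and C-4.
The name is oct-3-ene.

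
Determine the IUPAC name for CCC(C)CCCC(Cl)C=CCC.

5-chloro-9-methylundec-3-ene

The longest carbon chain that includes the multiple bond has 11 carbons, so the parent hydride is undecane.
There is one C=C double bond, indicated by the ending -ene.
Number the chain so that numbering from this end puts the double bond at C-3 rather than C-8.
This places the double bond between C-3 and C-4; a chloro group at C-5; a methyl group at C-9.
Substituent prefixes are cited in alphabetical order (multiplying prefixes like di-/tri- are ignored for ordering).
The name is 5-chloro-9-methylundec-3-ene.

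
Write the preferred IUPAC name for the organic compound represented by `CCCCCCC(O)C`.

octan-2-ol

The longest chain bearing the –OH group is 8 carbons long (octane).
The highest-priority functional group is an alcohol (–OH), so the name ends in -ol.
Number the chain so that numbering from this end puts the hydroxyl group at C-2 rather than C-7.
That gives the hydroxyl at C-2.
Assembling the pieces gives octan-2-ol.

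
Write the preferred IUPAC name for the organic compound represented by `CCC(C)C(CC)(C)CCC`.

The parent chain contains 7 carbons (heptane).
Choose the numbering such that the substituent locant set {3,4,4} is lower than {4,4,5} at the first point of difference.
That gives an ethyl group at C-4; methyl groups at C-3 and C-4.
Prefixes are listed alphabetically: ethyl, methyl.
The name is 4-ethyl-3,4-dimethylheptane.

4-ethyl-3,4-dimethylheptane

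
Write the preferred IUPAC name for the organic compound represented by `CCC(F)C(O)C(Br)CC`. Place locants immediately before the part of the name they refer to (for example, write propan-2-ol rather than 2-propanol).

3-bromo-5-fluoroheptan-4-ol

Counting along the main chain through the –OH group gives 7 carbons: the parent is heptane.
The highest-priority functional group is an alcohol (–OH), so the name ends in -ol.
Number the chain so that the locant sets are identical either way, so the alphabetically earlier bromo substituent takes the lower locant (3 rather than 5).
With this numbering: the hydroxyl at C-4; a bromo group at C-3; a fluoro group at C-5.
The substituents are ordered alphabetically, ignoring any di-/tri- multipliers.
Assembling the pieces gives 3-bromo-5-fluoroheptan-4-ol.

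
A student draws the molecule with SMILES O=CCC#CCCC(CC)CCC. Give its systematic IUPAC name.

The longest carbon chain that includes the –CHO group and the multiple bond has 10 carbons, so the parent hydride is decane.
The principal characteristic group is an aldehyde (terminal –CHO), named with the suffix -al.
There is one C≡C triple bond, indicated by the ending -yne.
Number the chain so that the aldehyde carbon is C-1 by definition.
This places the triple bond between C-3 and C-4; an ethyl group at C-7.
Putting it together: 7-ethyldec-3-ynal.

7-ethyldec-3-ynal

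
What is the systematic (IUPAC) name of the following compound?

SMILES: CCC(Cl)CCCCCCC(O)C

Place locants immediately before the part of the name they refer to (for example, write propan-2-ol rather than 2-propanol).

Counting along the main chain through the –OH group gives 11 carbons: the parent is undecane.
The principal characteristic group is an alcohol (–OH), named with the suffix -ol.
The numbering direction is chosen so that numbering from this end puts the hydroxyl group at C-2 rather than C-10.
That gives the hydroxyl at C-2; a chloro group at C-9.
Assembling the pieces gives 9-chloroundecan-2-ol.

9-chloroundecan-2-ol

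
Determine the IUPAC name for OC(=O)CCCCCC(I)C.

7-iodooctanoic acid

The longest carbon chain that includes the –COOH group has 8 carbons, so the parent hydride is octane.
The highest-priority functional group is a carboxylic acid (terminal –COOH), so the name ends in -oic acid.
The numbering direction is chosen so that the carboxylic acid carbon is C-1 by definition.
This places an iodo group at C-7.
Putting it together: 7-iodooctanoic acid.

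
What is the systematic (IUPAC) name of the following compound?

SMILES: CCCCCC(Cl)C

The longest continuous carbon chain has 7 atoms, so the parent hydride is heptane.
Number the chain so that the substituent locant set {2} is lower than {6} at the first point of difference.
This places a chloro group at C-2.
Assembling the pieces gives 2-chloroheptane.

2-chloroheptane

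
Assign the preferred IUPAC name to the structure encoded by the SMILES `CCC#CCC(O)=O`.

hex-3-ynoic acid

Counting along the main chain through the –COOH group and the multiple bond gives 6 carbons: the parent is hexane.
The principal characteristic group is a carboxylic acid (terminal –COOH), named with the suffix -oic acid.
There is one C≡C triple bond, indicated by the ending -yne.
Number the chain so that the carboxylic acid carbon is C-1 by definition.
This places the triple bond between C-3 and C-4.
Assembling the pieces gives hex-3-ynoic acid.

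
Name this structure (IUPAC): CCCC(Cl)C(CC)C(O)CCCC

Counting along the main chain through the –OH group gives 10 carbons: the parent is decane.
The principal characteristic group is an alcohol (–OH), named with the suffix -ol.
Number the chain so that numbering from this end puts the hydroxyl group at C-5 rather than C-6.
With this numbering: the hydroxyl at C-5; a chloro group at C-7; an ethyl group at C-6.
Substituent prefixes are cited in alphabetical order (multiplying prefixes like di-/tri- are ignored for ordering).
The name is 7-chloro-6-ethyldecan-5-ol.

7-chloro-6-ethyldecan-5-ol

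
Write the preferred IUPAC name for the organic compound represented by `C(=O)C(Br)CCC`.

2-bromopentanal

Counting along the main chain through the –CHO group gives 5 carbons: the parent is pentane.
An aldehyde (terminal –CHO) is the principal characteristic group, giving the suffix -al.
Choose the numbering such that the aldehyde carbon is C-1 by definition.
This places a bromo group at C-2.
Putting it together: 2-bromopentanal.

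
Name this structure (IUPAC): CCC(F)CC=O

The longest chain bearing the –CHO group is 5 carbons long (pentane).
The highest-priority functional group is an aldehyde (terminal –CHO), so the name ends in -al.
The numbering direction is chosen so that the aldehyde carbon is C-1 by definition.
This places a fluoro group at C-3.
Assembling the pieces gives 3-fluoropentanal.

3-fluoropentanal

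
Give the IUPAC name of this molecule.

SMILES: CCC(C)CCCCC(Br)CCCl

3-bromo-1-chloro-8-methyldecane

The longest carbon chain is 10 atoms: the parent is decane.
Number the chain so that the substituent locant set {1,3,8} is lower than {3,8,10} at the first point of difference.
That gives a bromo group at C-3; a chloro group at C-1; a methyl group at C-8.
The substituents are ordered alphabetically, ignoring any di-/tri- multipliers.
The name is 3-bromo-1-chloro-8-methyldecane.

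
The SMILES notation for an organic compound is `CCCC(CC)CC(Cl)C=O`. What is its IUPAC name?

2-chloro-4-ethylheptanal

The longest chain bearing the –CHO group is 7 carbons long (heptane).
The principal characteristic group is an aldehyde (terminal –CHO), named with the suffix -al.
The numbering direction is chosen so that the aldehyde carbon is C-1 by definition.
That gives a chloro group at C-2; an ethyl group at C-4.
Prefixes are listed alphabetically: chloro, ethyl.
Putting it together: 2-chloro-4-ethylheptanal.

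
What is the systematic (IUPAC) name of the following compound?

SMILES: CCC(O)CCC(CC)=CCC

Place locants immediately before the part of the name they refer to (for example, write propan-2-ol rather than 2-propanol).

6-ethylnon-6-en-3-ol

Counting along the main chain through the –OH group and the multiple bond gives 9 carbons: the parent is nonane.
The highest-priority functional group is an alcohol (–OH), so the name ends in -ol.
A C=C double bond in the chain gives the infix -ene-.
Number the chain so that numbering from this end puts the hydroxyl group at C-3 rather than C-7.
That gives the hydroxyl at C-3; the double bond between C-6 and C-7; an ethyl group at C-6.
Assembling the pieces gives 6-ethylnon-6-en-3-ol.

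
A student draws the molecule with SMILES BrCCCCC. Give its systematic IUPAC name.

1-bromopentane

The longest carbon chain is 5 atoms: the parent is pentane.
Choose the numbering such that the substituent locant set {1} is lower than {5} at the first point of difference.
This places a bromo group at C-1.
Putting it together: 1-bromopentane.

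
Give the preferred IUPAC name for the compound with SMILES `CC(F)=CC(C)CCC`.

The longest chain bearing the multiple bond is 7 carbons long (heptane).
The chain contains a C=C double bond, so the unsaturation ending is -ene.
Number the chain so that numbering from this end puts the double bond at C-2 rather than C-5.
With this numbering: the double bond between C-2 and C-3; a fluoro group at C-2; a methyl group at C-4.
Prefixes are listed alphabetically: fluoro, methyl.
The name is 2-fluoro-4-methylhept-2-ene.

2-fluoro-4-methylhept-2-ene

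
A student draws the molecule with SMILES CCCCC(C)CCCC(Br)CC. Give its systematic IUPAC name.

3-bromo-7-methylundecane

The parent chain contains 11 carbons (undecane).
Number the chain so that the substituent locant set {3,7} is lower than {5,9} at the first point of difference.
This places a bromo group at C-3; a methyl group at C-7.
The substituents are ordered alphabetically, ignoring any di-/tri- multipliers.
Assembling the pieces gives 3-bromo-7-methylundecane.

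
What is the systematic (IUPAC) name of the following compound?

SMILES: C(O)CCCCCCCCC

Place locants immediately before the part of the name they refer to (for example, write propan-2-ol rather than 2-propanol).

The longest chain bearing the –OH group is 10 carbons long (decane).
The highest-priority functional group is an alcohol (–OH), so the name ends in -ol.
Number the chain so that numbering from this end puts the hydroxyl group at C-1 rather than C-10.
This places the hydroxyl at C-1.
Assembling the pieces gives decan-1-ol.

decan-1-ol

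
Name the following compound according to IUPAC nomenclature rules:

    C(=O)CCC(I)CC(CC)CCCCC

6-ethyl-4-iodoundecanal

The longest chain bearing the –CHO group is 11 carbons long (undecane).
An aldehyde (terminal –CHO) is the principal characteristic group, giving the suffix -al.
Choose the numbering such that the aldehyde carbon is C-1 by definition.
This places an ethyl group at C-6; an iodo group at C-4.
Prefixes are listed alphabetically: ethyl, iodo.
Assembling the pieces gives 6-ethyl-4-iodoundecanal.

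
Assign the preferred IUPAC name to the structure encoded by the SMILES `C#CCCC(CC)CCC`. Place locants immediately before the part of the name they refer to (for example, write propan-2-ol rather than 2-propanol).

5-ethyloct-1-yne

Counting along the main chain through the multiple bond gives 8 carbons: the parent is octane.
There is one C≡C triple bond, indicated by the ending -yne.
Number the chain so that numbering from this end puts the triple bond at C-1 rather than C-7.
With this numbering: the triple bond between C-1 and C-2; an ethyl group at C-5.
Putting it together: 5-ethyloct-1-yne.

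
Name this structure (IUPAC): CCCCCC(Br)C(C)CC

4-bromo-3-methylnonane

The longest carbon chain is 9 atoms: the parent is nonane.
The numbering direction is chosen so that the substituent locant set {3,4} is lower than {6,7} at the first point of difference.
This places a bromo group at C-4; a methyl group at C-3.
The substituents are ordered alphabetically, ignoring any di-/tri- multipliers.
Putting it together: 4-bromo-3-methylnonane.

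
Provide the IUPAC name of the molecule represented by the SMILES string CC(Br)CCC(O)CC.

6-bromoheptan-3-ol

Counting along the main chain through the –OH group gives 7 carbons: the parent is heptane.
An alcohol (–OH) is the principal characteristic group, giving the suffix -ol.
Choose the numbering such that numbering from this end puts the hydroxyl group at C-3 rather than C-5.
This places the hydroxyl at C-3; a bromo group at C-6.
The name is 6-bromoheptan-3-ol.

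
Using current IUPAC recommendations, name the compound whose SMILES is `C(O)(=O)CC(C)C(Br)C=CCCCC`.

4-bromo-3-methyldec-5-enoic acid

The longest carbon chain that includes the –COOH group and the multiple bond has 10 carbons, so the parent hydride is decane.
The principal characteristic group is a carboxylic acid (terminal –COOH), named with the suffix -oic acid.
A C=C double bond in the chain gives the infix -ene-.
Choose the numbering such that the carboxylic acid carbon is C-1 by definition.
That gives the double bond between C-5 and C-6; a bromo group at C-4; a methyl group at C-3.
The substituents are ordered alphabetically, ignoring any di-/tri- multipliers.
Putting it together: 4-bromo-3-methyldec-5-enoic acid.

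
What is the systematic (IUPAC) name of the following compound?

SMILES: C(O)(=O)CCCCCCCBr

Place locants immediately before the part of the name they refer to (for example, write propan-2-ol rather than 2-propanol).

The longest chain bearing the –COOH group is 8 carbons long (octane).
A carboxylic acid (terminal –COOH) is the principal characteristic group, giving the suffix -oic acid.
Choose the numbering such that the carboxylic acid carbon is C-1 by definition.
That gives a bromo group at C-8.
Putting it together: 8-bromooctanoic acid.

8-bromooctanoic acid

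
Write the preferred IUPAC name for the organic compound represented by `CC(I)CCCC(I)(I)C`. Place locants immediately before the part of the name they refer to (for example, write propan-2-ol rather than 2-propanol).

2,2,6-triiodoheptane

The longest continuous carbon chain has 7 atoms, so the parent hydride is heptane.
Number the chain so that the substituent locant set {2,2,6} is lower than {2,6,6} at the first point of difference.
That gives iodo groups at C-2 (×2) and C-6.
The name is 2,2,6-triiodoheptane.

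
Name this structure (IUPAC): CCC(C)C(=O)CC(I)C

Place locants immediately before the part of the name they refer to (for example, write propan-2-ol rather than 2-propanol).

2-iodo-5-methylheptan-4-one

The longest carbon chain that includes the carbonyl has 7 carbons, so the parent hydride is heptane.
The highest-priority functional group is a ketone (C=O on an internal carbon), so the name ends in -one.
Choose the numbering such that the substituent locant set {2,5} is lower than {3,6} at the first point of difference.
That gives the carbonyl at C-4; an iodo group at C-2; a methyl group at C-5.
The substituents are ordered alphabetically, ignoring any di-/tri- multipliers.
Putting it together: 2-iodo-5-methylheptan-4-one.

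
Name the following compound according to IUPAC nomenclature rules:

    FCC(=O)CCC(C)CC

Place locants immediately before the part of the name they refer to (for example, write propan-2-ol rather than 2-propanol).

The longest chain bearing the carbonyl is 7 carbons long (heptane).
The principal characteristic group is a ketone (C=O on an internal carbon), named with the suffix -one.
The numbering direction is chosen so that numbering from this end puts the carbonyl group at C-2 rather than C-6.
That gives the carbonyl at C-2; a fluoro group at C-1; a methyl group at C-5.
Substituent prefixes are cited in alphabetical order (multiplying prefixes like di-/tri- are ignored for ordering).
Putting it together: 1-fluoro-5-methylheptan-2-one.

1-fluoro-5-methylheptan-2-one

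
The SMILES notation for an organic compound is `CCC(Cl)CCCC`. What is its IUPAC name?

3-chloroheptane

The longest carbon chain is 7 atoms: the parent is heptane.
Choose the numbering such that the substituent locant set {3} is lower than {5} at the first point of difference.
With this numbering: a chloro group at C-3.
Putting it together: 3-chloroheptane.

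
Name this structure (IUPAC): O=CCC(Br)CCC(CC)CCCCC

3-bromo-6-ethylundecanal

Counting along the main chain through the –CHO group gives 11 carbons: the parent is undecane.
The principal characteristic group is an aldehyde (terminal –CHO), named with the suffix -al.
The numbering direction is chosen so that the aldehyde carbon is C-1 by definition.
This places a bromo group at C-3; an ethyl group at C-6.
Prefixes are listed alphabetically: bromo, ethyl.
The name is 3-bromo-6-ethylundecanal.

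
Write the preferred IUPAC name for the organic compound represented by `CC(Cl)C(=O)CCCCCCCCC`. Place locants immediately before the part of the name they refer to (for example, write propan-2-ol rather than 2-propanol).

The longest chain bearing the carbonyl is 12 carbons long (dodecane).
A ketone (C=O on an internal carbon) is the principal characteristic group, giving the suffix -one.
Number the chain so that numbering from this end puts the carbonyl group at C-3 rather than C-10.
This places the carbonyl at C-3; a chloro group at C-2.
The name is 2-chlorododecan-3-one.

2-chlorododecan-3-one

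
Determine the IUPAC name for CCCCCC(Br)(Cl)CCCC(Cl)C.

The parent chain contains 11 carbons (undecane).
The numbering direction is chosen so that the substituent locant set {2,6,6} is lower than {6,6,10} at the first point of difference.
With this numbering: a bromo group at C-6; chloro groups at C-2 and C-6.
Prefixes are listed alphabetically: bromo, chloro.
Assembling the pieces gives 6-bromo-2,6-dichloroundecane.

6-bromo-2,6-dichloroundecane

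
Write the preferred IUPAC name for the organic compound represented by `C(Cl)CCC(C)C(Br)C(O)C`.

3-bromo-7-chloro-4-methylheptan-2-ol

The longest carbon chain that includes the –OH group has 7 carbons, so the parent hydride is heptane.
The highest-priority functional group is an alcohol (–OH), so the name ends in -ol.
The numbering direction is chosen so that numbering from this end puts the hydroxyl group at C-2 rather than C-6.
This places the hydroxyl at C-2; a bromo group at C-3; a chloro group at C-7; a methyl group at C-4.
Substituent prefixes are cited in alphabetical order (multiplying prefixes like di-/tri- are ignored for ordering).
The name is 3-bromo-7-chloro-4-methylheptan-2-ol.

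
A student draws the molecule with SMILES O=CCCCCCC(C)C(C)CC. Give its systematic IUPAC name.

7,8-dimethyldecanal

The longest chain bearing the –CHO group is 10 carbons long (decane).
The highest-priority functional group is an aldehyde (terminal –CHO), so the name ends in -al.
The numbering direction is chosen so that the aldehyde carbon is C-1 by definition.
That gives methyl groups at C-7 and C-8.
The name is 7,8-dimethyldecanal.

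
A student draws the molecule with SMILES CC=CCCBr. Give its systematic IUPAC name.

5-bromopent-2-ene

Counting along the main chain through the multiple bond gives 5 carbons: the parent is pentane.
The chain contains a C=C double bond, so the unsaturation ending is -ene.
The numbering direction is chosen so that numbering from this end puts the double bond at C-2 rather than C-3.
That gives the double bond between C-2 and C-3; a bromo group at C-5.
Putting it together: 5-bromopent-2-ene.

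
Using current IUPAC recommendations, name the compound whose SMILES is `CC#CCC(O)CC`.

Counting along the main chain through the –OH group and the multiple bond gives 7 carbons: the parent is heptane.
The principal characteristic group is an alcohol (–OH), named with the suffix -ol.
The chain contains a C≡C triple bond, so the unsaturation ending is -yne.
The numbering direction is chosen so that numbering from this end puts the hydroxyl group at C-3 rather than C-5.
That gives the hydroxyl at C-3; the triple bond between C-5 and C-6.
Putting it together: hept-5-yn-3-ol.

hept-5-yn-3-ol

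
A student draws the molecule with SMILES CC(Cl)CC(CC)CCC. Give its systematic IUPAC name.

The longest carbon chain is 7 atoms: the parent is heptane.
The numbering direction is chosen so that the substituent locant set {2,4} is lower than {4,6} at the first point of difference.
This places a chloro group at C-2; an ethyl group at C-4.
The substituents are ordered alphabetically, ignoring any di-/tri- multipliers.
Putting it together: 2-chloro-4-ethylheptane.

2-chloro-4-ethylheptane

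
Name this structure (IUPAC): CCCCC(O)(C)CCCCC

5-methyldecan-5-ol

The longest chain bearing the –OH group is 10 carbons long (decane).
The highest-priority functional group is an alcohol (–OH), so the name ends in -ol.
The numbering direction is chosen so that numbering from this end puts the hydroxyl group at C-5 rather than C-6.
That gives the hydroxyl at C-5; a methyl group at C-5.
The name is 5-methyldecan-5-ol.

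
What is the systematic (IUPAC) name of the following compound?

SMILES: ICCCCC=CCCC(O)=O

9-iodonon-4-enoic acid

Counting along the main chain through the –COOH group and the multiple bond gives 9 carbons: the parent is nonane.
A carboxylic acid (terminal –COOH) is the principal characteristic group, giving the suffix -oic acid.
The chain contains a C=C double bond, so the unsaturation ending is -ene.
The numbering direction is chosen so that the carboxylic acid carbon is C-1 by definition.
With this numbering: the double bond between C-4 and C-5; an iodo group at C-9.
The name is 9-iodonon-4-enoic acid.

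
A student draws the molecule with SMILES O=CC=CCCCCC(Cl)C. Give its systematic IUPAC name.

The longest chain bearing the –CHO group and the multiple bond is 9 carbons long (nonane).
The principal characteristic group is an aldehyde (terminal –CHO), named with the suffix -al.
There is one C=C double bond, indicated by the ending -ene.
Number the chain so that the aldehyde carbon is C-1 by definition.
That gives the double bond between C-2 and C-3; a chloro group at C-8.
Assembling the pieces gives 8-chloronon-2-enal.

8-chloronon-2-enal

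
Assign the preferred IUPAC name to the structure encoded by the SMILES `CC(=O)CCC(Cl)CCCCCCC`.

5-chlorododecan-2-one

The longest carbon chain that includes the carbonyl has 12 carbons, so the parent hydride is dodecane.
The highest-priority functional group is a ketone (C=O on an internal carbon), so the name ends in -one.
The numbering direction is chosen so that numbering from this end puts the carbonyl group at C-2 rather than C-11.
With this numbering: the carbonyl at C-2; a chloro group at C-5.
The name is 5-chlorododecan-2-one.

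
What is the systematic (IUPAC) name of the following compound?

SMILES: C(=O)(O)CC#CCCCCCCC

undec-3-ynoic acid

Counting along the main chain through the –COOH group and the multiple bond gives 11 carbons: the parent is undecane.
A carboxylic acid (terminal –COOH) is the principal characteristic group, giving the suffix -oic acid.
A C≡C triple bond in the chain gives the infix -yne-.
Number the chain so that the carboxylic acid carbon is C-1 by definition.
With this numbering: the triple bond between C-3 and C-4.
Assembling the pieces gives undec-3-ynoic acid.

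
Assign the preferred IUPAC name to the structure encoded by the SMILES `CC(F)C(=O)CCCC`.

Counting along the main chain through the carbonyl gives 7 carbons: the parent is heptane.
A ketone (C=O on an internal carbon) is the principal characteristic group, giving the suffix -one.
Choose the numbering such that numbering from this end puts the carbonyl group at C-3 rather than C-5.
This places the carbonyl at C-3; a fluoro group at C-2.
Assembling the pieces gives 2-fluoroheptan-3-one.

2-fluoroheptan-3-one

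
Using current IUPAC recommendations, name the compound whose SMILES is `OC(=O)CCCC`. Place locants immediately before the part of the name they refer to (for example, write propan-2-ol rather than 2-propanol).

pentanoic acid

The longest carbon chain that includes the –COOH group has 5 carbons, so the parent hydride is pentane.
A carboxylic acid (terminal –COOH) is the principal characteristic group, giving the suffix -oic acid.
The numbering direction is chosen so that the carboxylic acid carbon is C-1 by definition.
The name is pentanoic acid.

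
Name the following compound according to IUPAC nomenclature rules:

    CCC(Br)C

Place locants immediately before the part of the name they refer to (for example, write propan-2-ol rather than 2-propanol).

2-bromobutane

The longest continuous carbon chain has 4 atoms, so the parent hydride is butane.
The numbering direction is chosen so that the substituent locant set {2} is lower than {3} at the first point of difference.
With this numbering: a bromo group at C-2.
Assembling the pieces gives 2-bromobutane.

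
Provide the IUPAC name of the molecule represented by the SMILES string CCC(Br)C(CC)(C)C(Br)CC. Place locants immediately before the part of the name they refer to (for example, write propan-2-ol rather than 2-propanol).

3,5-dibromo-4-ethyl-4-methylheptane

The parent chain contains 7 carbons (heptane).
The molecule is symmetric, so either numbering direction gives the same locants.
With this numbering: bromo groups at C-3 and C-5; an ethyl group at C-4; a methyl group at C-4.
Substituent prefixes are cited in alphabetical order (multiplying prefixes like di-/tri- are ignored for ordering).
Assembling the pieces gives 3,5-dibromo-4-ethyl-4-methylheptane.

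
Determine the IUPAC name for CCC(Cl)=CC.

3-chloropent-2-ene

The longest chain bearing the multiple bond is 5 carbons long (pentane).
There is one C=C double bond, indicated by the ending -ene.
The numbering direction is chosen so that numbering from this end puts the double bond at C-2 rather than C-3.
That gives the double bond between C-2 and C-3; a chloro group at C-3.
Putting it together: 3-chloropent-2-ene.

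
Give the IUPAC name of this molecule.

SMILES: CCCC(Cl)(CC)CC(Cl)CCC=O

4,6-dichloro-6-ethylnonanal

The longest carbon chain that includes the –CHO group has 9 carbons, so the parent hydride is nonane.
An aldehyde (terminal –CHO) is the principal characteristic group, giving the suffix -al.
The numbering direction is chosen so that the aldehyde carbon is C-1 by definition.
That gives chloro groups at C-4 and C-6; an ethyl group at C-6.
Substituent prefixes are cited in alphabetical order (multiplying prefixes like di-/tri- are ignored for ordering).
Assembling the pieces gives 4,6-dichloro-6-ethylnonanal.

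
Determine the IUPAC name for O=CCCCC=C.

hex-5-enal

The longest chain bearing the –CHO group and the multiple bond is 6 carbons long (hexane).
The highest-priority functional group is an aldehyde (terminal –CHO), so the name ends in -al.
There is one C=C double bond, indicated by the ending -ene.
Number the chain so that the aldehyde carbon is C-1 by definition.
That gives the double bond between C-5 and C-6.
Putting it together: hex-5-enal.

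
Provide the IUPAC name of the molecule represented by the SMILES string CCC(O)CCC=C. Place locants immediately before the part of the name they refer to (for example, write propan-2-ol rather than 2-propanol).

hept-6-en-3-ol

The longest carbon chain that includes the –OH group and the multiple bond has 7 carbons, so the parent hydride is heptane.
An alcohol (–OH) is the principal characteristic group, giving the suffix -ol.
There is one C=C double bond, indicated by the ending -ene.
Number the chain so that numbering from this end puts the hydroxyl group at C-3 rather than C-5.
With this numbering: the hydroxyl at C-3; the double bond between C-6 and C-7.
The name is hept-6-en-3-ol.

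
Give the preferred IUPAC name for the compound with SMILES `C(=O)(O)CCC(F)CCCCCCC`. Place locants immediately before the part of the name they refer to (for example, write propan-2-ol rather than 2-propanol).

Counting along the main chain through the –COOH group gives 11 carbons: the parent is undecane.
The highest-priority functional group is a carboxylic acid (terminal –COOH), so the name ends in -oic acid.
Choose the numbering such that the carboxylic acid carbon is C-1 by definition.
With this numbering: a fluoro group at C-4.
Putting it together: 4-fluoroundecanoic acid.

4-fluoroundecanoic acid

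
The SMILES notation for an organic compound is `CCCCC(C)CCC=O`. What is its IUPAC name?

4-methyloctanal

The longest chain bearing the –CHO group is 8 carbons long (octane).
An aldehyde (terminal –CHO) is the principal characteristic group, giving the suffix -al.
Choose the numbering such that the aldehyde carbon is C-1 by definition.
That gives a methyl group at C-4.
Assembling the pieces gives 4-methyloctanal.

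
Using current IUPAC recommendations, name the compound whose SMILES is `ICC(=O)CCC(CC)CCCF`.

Counting along the main chain through the carbonyl gives 8 carbons: the parent is octane.
The principal characteristic group is a ketone (C=O on an internal carbon), named with the suffix -one.
The numbering direction is chosen so that numbering from this end puts the carbonyl group at C-2 rather than C-7.
This places the carbonyl at C-2; an ethyl group at C-5; a fluoro group at C-8; an iodo group at C-1.
The substituents are ordered alphabetically, ignoring any di-/tri- multipliers.
Assembling the pieces gives 5-ethyl-8-fluoro-1-iodooctan-2-one.

5-ethyl-8-fluoro-1-iodooctan-2-one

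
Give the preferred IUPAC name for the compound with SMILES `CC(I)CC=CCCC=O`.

The longest chain bearing the –CHO group and the multiple bond is 8 carbons long (octane).
The principal characteristic group is an aldehyde (terminal –CHO), named with the suffix -al.
There is one C=C double bond, indicated by the ending -ene.
The numbering direction is chosen so that the aldehyde carbon is C-1 by definition.
That gives the double bond between C-4 and C-5; an iodo group at C-7.
Putting it together: 7-iodooct-4-enal.

7-iodooct-4-enal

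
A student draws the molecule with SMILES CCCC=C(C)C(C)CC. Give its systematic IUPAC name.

Counting along the main chain through the multiple bond gives 8 carbons: the parent is octane.
There is one C=C double bond, indicated by the ending -ene.
Choose the numbering such that the substituent locant set {3,4} is lower than {5,6} at the first point of difference.
That gives the double bond between C-4 and C-5; methyl groups at C-3 and C-4.
Assembling the pieces gives 3,4-dimethyloct-4-ene.

3,4-dimethyloct-4-ene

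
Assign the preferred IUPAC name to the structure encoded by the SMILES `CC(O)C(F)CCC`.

3-fluorohexan-2-ol

Counting along the main chain through the –OH group gives 6 carbons: the parent is hexane.
The principal characteristic group is an alcohol (–OH), named with the suffix -ol.
Choose the numbering such that numbering from this end puts the hydroxyl group at C-2 rather than C-5.
With this numbering: the hydroxyl at C-2; a fluoro group at C-3.
The name is 3-fluorohexan-2-ol.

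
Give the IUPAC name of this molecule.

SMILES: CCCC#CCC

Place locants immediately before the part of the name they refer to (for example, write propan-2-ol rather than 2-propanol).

hept-3-yne

Counting along the main chain through the multiple bond gives 7 carbons: the parent is heptane.
There is one C≡C triple bond, indicated by the ending -yne.
The numbering direction is chosen so that numbering from this end puts the triple bond at C-3 rather than C-4.
This places the triple bond between C-3 and C-4.
Putting it together: hept-3-yne.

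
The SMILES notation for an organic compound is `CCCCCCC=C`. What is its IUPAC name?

The longest chain bearing the multiple bond is 8 carbons long (octane).
The chain contains a C=C double bond, so the unsaturation ending is -ene.
The numbering direction is chosen so that numbering from this end puts the double bond at C-1 rather than C-7.
That gives the double bond between C-1 and C-2.
Putting it together: oct-1-ene.

oct-1-ene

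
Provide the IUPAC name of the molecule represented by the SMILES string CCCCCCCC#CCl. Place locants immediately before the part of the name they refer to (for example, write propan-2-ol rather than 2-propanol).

1-chloronon-1-yne

The longest chain bearing the multiple bond is 9 carbons long (nonane).
The chain contains a C≡C triple bond, so the unsaturation ending is -yne.
Number the chain so that numbering from this end puts the triple bond at C-1 rather than C-8.
With this numbering: the triple bond between C-1 and C-2; a chloro group at C-1.
The name is 1-chloronon-1-yne.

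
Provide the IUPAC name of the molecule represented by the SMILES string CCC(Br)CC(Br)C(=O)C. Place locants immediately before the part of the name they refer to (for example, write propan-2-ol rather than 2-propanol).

3,5-dibromoheptan-2-one

Counting along the main chain through the carbonyl gives 7 carbons: the parent is heptane.
The highest-priority functional group is a ketone (C=O on an internal carbon), so the name ends in -one.
Choose the numbering such that numbering from this end puts the carbonyl group at C-2 rather than C-6.
This places the carbonyl at C-2; bromo groups at C-3 and C-5.
Assembling the pieces gives 3,5-dibromoheptan-2-one.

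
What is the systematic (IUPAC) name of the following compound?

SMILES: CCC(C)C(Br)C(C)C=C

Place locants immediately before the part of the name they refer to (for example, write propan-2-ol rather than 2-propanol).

The longest carbon chain that includes the multiple bond has 7 carbons, so the parent hydride is heptane.
The chain contains a C=C double bond, so the unsaturation ending is -ene.
Choose the numbering such that numbering from this end puts the double bond at C-1 rather than C-6.
This places the double bond between C-1 and C-2; a bromo group at C-4; methyl groups at C-3 and C-5.
The substituents are ordered alphabetically, ignoring any di-/tri- multipliers.
Assembling the pieces gives 4-bromo-3,5-dimethylhept-1-ene.

4-bromo-3,5-dimethylhept-1-ene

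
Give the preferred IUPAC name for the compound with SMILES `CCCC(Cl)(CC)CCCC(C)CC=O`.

The longest carbon chain that includes the –CHO group has 10 carbons, so the parent hydride is decane.
The highest-priority functional group is an aldehyde (terminal –CHO), so the name ends in -al.
Choose the numbering such that the aldehyde carbon is C-1 by definition.
With this numbering: a chloro group at C-7; an ethyl group at C-7; a methyl group at C-3.
The substituents are ordered alphabetically, ignoring any di-/tri- multipliers.
The name is 7-chloro-7-ethyl-3-methyldecanal.

7-chloro-7-ethyl-3-methyldecanal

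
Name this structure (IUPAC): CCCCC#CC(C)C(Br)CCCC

Counting along the main chain through the multiple bond gives 12 carbons: the parent is dodecane.
There is one C≡C triple bond, indicated by the ending -yne.
Number the chain so that numbering from this end puts the triple bond at C-5 rather than C-7.
That gives the triple bond between C-5 and C-6; a bromo group at C-8; a methyl group at C-7.
Prefixes are listed alphabetically: bromo, methyl.
The name is 8-bromo-7-methyldodec-5-yne.

8-bromo-7-methyldodec-5-yne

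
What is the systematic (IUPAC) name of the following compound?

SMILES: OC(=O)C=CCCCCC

oct-2-enoic acid

Counting along the main chain through the –COOH group and the multiple bond gives 8 carbons: the parent is octane.
The principal characteristic group is a carboxylic acid (terminal –COOH), named with the suffix -oic acid.
The chain contains a C=C double bond, so the unsaturation ending is -ene.
The numbering direction is chosen so that the carboxylic acid carbon is C-1 by definition.
That gives the double bond between C-2 and C-3.
The name is oct-2-enoic acid.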